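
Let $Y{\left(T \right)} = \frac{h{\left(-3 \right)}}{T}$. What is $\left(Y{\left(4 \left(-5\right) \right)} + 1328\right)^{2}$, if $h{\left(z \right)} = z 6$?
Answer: $\frac{176597521}{100} \approx 1.766 \cdot 10^{6}$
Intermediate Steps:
$h{\left(z \right)} = 6 z$
$Y{\left(T \right)} = - \frac{18}{T}$ ($Y{\left(T \right)} = \frac{6 \left(-3\right)}{T} = - \frac{18}{T}$)
$\left(Y{\left(4 \left(-5\right) \right)} + 1328\right)^{2} = \left(- \frac{18}{4 \left(-5\right)} + 1328\right)^{2} = \left(- \frac{18}{-20} + 1328\right)^{2} = \left(\left(-18\right) \left(- \frac{1}{20}\right) + 1328\right)^{2} = \left(\frac{9}{10} + 1328\right)^{2} = \left(\frac{13289}{10}\right)^{2} = \frac{176597521}{100}$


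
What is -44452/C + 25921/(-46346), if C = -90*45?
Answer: 977596171/93850650 ≈ 10.417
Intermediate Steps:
C = -4050
-44452/C + 25921/(-46346) = -44452/(-4050) + 25921/(-46346) = -44452*(-1/4050) + 25921*(-1/46346) = 22226/2025 - 25921/46346 = 977596171/93850650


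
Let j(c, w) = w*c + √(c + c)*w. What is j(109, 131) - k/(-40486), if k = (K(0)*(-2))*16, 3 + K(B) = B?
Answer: 289049845/20243 + 131*√218 ≈ 16213.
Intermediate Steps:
K(B) = -3 + B
j(c, w) = c*w + w*√2*√c (j(c, w) = c*w + √(2*c)*w = c*w + (√2*√c)*w = c*w + w*√2*√c)
k = 96 (k = ((-3 + 0)*(-2))*16 = -3*(-2)*16 = 6*16 = 96)
j(109, 131) - k/(-40486) = 131*(109 + √2*√109) - 96/(-40486) = 131*(109 + √218) - 96*(-1)/40486 = (14279 + 131*√218) - 1*(-48/20243) = (14279 + 131*√218) + 48/20243 = 289049845/20243 + 131*√218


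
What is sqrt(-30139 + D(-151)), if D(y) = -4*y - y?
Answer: 2*I*sqrt(7346) ≈ 171.42*I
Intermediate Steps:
D(y) = -5*y
sqrt(-30139 + D(-151)) = sqrt(-30139 - 5*(-151)) = sqrt(-30139 + 755) = sqrt(-29384) = 2*I*sqrt(7346)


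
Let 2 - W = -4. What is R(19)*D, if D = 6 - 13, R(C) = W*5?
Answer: -210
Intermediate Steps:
W = 6 (W = 2 - 1*(-4) = 2 + 4 = 6)
R(C) = 30 (R(C) = 6*5 = 30)
D = -7
R(19)*D = 30*(-7) = -210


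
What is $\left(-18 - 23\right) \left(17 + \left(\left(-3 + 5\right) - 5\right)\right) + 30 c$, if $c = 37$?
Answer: $536$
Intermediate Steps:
$\left(-18 - 23\right) \left(17 + \left(\left(-3 + 5\right) - 5\right)\right) + 30 c = \left(-18 - 23\right) \left(17 + \left(\left(-3 + 5\right) - 5\right)\right) + 30 \cdot 37 = - 41 \left(17 + \left(2 - 5\right)\right) + 1110 = - 41 \left(17 - 3\right) + 1110 = \left(-41\right) 14 + 1110 = -574 + 1110 = 536$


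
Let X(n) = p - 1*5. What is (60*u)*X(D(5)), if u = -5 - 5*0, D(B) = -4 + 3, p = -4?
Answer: 2700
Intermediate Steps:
D(B) = -1
X(n) = -9 (X(n) = -4 - 1*5 = -4 - 5 = -9)
u = -5 (u = -5 + 0 = -5)
(60*u)*X(D(5)) = (60*(-5))*(-9) = -300*(-9) = 2700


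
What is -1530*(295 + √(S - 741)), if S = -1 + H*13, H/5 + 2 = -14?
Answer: -451350 - 13770*I*√22 ≈ -4.5135e+5 - 64587.0*I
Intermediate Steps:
H = -80 (H = -10 + 5*(-14) = -10 - 70 = -80)
S = -1041 (S = -1 - 80*13 = -1 - 1040 = -1041)
-1530*(295 + √(S - 741)) = -1530*(295 + √(-1041 - 741)) = -1530*(295 + √(-1782)) = -1530*(295 + 9*I*√22) = -451350 - 13770*I*√22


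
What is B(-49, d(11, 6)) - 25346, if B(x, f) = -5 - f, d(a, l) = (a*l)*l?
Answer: -25747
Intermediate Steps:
d(a, l) = a*l**2
B(-49, d(11, 6)) - 25346 = (-5 - 11*6**2) - 25346 = (-5 - 11*36) - 25346 = (-5 - 1*396) - 25346 = (-5 - 396) - 25346 = -401 - 25346 = -25747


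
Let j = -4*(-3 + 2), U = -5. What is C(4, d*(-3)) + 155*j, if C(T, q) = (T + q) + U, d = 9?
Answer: 592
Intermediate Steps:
j = 4 (j = -4*(-1) = 4)
C(T, q) = -5 + T + q (C(T, q) = (T + q) - 5 = -5 + T + q)
C(4, d*(-3)) + 155*j = (-5 + 4 + 9*(-3)) + 155*4 = (-5 + 4 - 27) + 620 = -28 + 620 = 592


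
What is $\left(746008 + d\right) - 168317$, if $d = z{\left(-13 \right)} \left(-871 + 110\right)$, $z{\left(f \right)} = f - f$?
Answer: $577691$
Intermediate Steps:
$z{\left(f \right)} = 0$
$d = 0$ ($d = 0 \left(-871 + 110\right) = 0 \left(-761\right) = 0$)
$\left(746008 + d\right) - 168317 = \left(746008 + 0\right) - 168317 = 746008 - 168317 = 577691$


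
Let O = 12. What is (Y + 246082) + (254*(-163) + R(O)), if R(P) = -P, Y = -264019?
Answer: -59351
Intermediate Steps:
(Y + 246082) + (254*(-163) + R(O)) = (-264019 + 246082) + (254*(-163) - 1*12) = -17937 + (-41402 - 12) = -17937 - 41414 = -59351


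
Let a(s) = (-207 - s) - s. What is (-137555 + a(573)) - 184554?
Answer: -323462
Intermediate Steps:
a(s) = -207 - 2*s
(-137555 + a(573)) - 184554 = (-137555 + (-207 - 2*573)) - 184554 = (-137555 + (-207 - 1146)) - 184554 = (-137555 - 1353) - 184554 = -138908 - 184554 = -323462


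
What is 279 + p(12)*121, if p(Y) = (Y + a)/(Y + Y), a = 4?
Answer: 1079/3 ≈ 359.67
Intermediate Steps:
p(Y) = (4 + Y)/(2*Y) (p(Y) = (Y + 4)/(Y + Y) = (4 + Y)/((2*Y)) = (4 + Y)*(1/(2*Y)) = (4 + Y)/(2*Y))
279 + p(12)*121 = 279 + ((½)*(4 + 12)/12)*121 = 279 + ((½)*(1/12)*16)*121 = 279 + (⅔)*121 = 279 + 242/3 = 1079/3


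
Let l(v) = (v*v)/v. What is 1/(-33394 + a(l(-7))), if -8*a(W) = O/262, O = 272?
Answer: -131/4374631 ≈ -2.9945e-5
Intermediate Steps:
l(v) = v (l(v) = v²/v = v)
a(W) = -17/131 (a(W) = -34/262 = -⅛*136/131 = -17/131)
1/(-33394 + a(l(-7))) = 1/(-33394 - 17/131) = 1/(-4374631/131) = -131/4374631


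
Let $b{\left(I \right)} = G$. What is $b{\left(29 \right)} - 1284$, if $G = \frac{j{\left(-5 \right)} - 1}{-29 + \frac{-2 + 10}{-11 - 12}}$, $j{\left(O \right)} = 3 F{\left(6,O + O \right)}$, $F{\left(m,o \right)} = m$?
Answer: $- \frac{867091}{675} \approx -1284.6$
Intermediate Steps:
$j{\left(O \right)} = 18$ ($j{\left(O \right)} = 3 \cdot 6 = 18$)
$G = - \frac{391}{675}$ ($G = \frac{18 - 1}{-29 + \frac{-2 + 10}{-11 - 12}} = \frac{17}{-29 + \frac{8}{-23}} = \frac{17}{-29 + 8 \left(- \frac{1}{23}\right)} = \frac{17}{-29 - \frac{8}{23}} = \frac{17}{- \frac{675}{23}} = 17 \left(- \frac{23}{675}\right) = - \frac{391}{675} \approx -0.57926$)
$b{\left(I \right)} = - \frac{391}{675}$
$b{\left(29 \right)} - 1284 = - \frac{391}{675} - 1284 = - \frac{867091}{675}$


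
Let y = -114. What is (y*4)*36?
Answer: -16416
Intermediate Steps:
(y*4)*36 = -114*4*36 = -456*36 = -16416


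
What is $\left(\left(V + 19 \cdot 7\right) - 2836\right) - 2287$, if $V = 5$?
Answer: $-4985$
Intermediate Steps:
$\left(\left(V + 19 \cdot 7\right) - 2836\right) - 2287 = \left(\left(5 + 19 \cdot 7\right) - 2836\right) - 2287 = \left(\left(5 + 133\right) - 2836\right) - 2287 = \left(138 - 2836\right) - 2287 = -2698 - 2287 = -4985$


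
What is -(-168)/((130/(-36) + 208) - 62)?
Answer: 3024/2563 ≈ 1.1799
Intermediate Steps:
-(-168)/((130/(-36) + 208) - 62) = -(-168)/((130*(-1/36) + 208) - 62) = -(-168)/((-65/18 + 208) - 62) = -(-168)/(3679/18 - 62) = -(-168)/2563/18 = -(-168)*18/2563 = -28*(-108/2563) = 3024/2563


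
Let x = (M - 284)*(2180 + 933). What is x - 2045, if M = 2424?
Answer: 6659775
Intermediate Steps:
x = 6661820 (x = (2424 - 284)*(2180 + 933) = 2140*3113 = 6661820)
x - 2045 = 6661820 - 2045 = 6659775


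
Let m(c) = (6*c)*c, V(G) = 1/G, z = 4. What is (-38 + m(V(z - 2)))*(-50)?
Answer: 1825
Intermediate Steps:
V(G) = 1/G
m(c) = 6*c²
(-38 + m(V(z - 2)))*(-50) = (-38 + 6*(1/(4 - 2))²)*(-50) = (-38 + 6*(1/2)²)*(-50) = (-38 + 6*(½)²)*(-50) = (-38 + 6*(¼))*(-50) = (-38 + 3/2)*(-50) = -73/2*(-50) = 1825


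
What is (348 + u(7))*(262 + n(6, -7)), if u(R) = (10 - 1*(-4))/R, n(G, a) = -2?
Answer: 91000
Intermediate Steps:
u(R) = 14/R (u(R) = (10 + 4)/R = 14/R)
(348 + u(7))*(262 + n(6, -7)) = (348 + 14/7)*(262 - 2) = (348 + 14*(⅐))*260 = (348 + 2)*260 = 350*260 = 91000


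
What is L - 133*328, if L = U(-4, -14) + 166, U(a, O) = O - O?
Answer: -43458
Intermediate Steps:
U(a, O) = 0
L = 166 (L = 0 + 166 = 166)
L - 133*328 = 166 - 133*328 = 166 - 43624 = -43458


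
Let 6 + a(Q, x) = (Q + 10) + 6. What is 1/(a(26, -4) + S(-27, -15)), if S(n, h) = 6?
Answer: 1/42 ≈ 0.023810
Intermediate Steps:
a(Q, x) = 10 + Q (a(Q, x) = -6 + ((Q + 10) + 6) = -6 + ((10 + Q) + 6) = -6 + (16 + Q) = 10 + Q)
1/(a(26, -4) + S(-27, -15)) = 1/((10 + 26) + 6) = 1/(36 + 6) = 1/42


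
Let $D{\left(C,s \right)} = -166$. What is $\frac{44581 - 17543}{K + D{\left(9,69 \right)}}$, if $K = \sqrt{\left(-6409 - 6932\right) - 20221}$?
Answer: $- \frac{2244154}{30559} - \frac{13519 i \sqrt{33562}}{30559} \approx -73.437 - 81.046 i$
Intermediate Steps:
$K = i \sqrt{33562}$ ($K = \sqrt{\left(-6409 - 6932\right) - 20221} = \sqrt{-13341 - 20221} = \sqrt{-33562} = i \sqrt{33562} \approx 183.2 i$)
$\frac{44581 - 17543}{K + D{\left(9,69 \right)}} = \frac{44581 - 17543}{i \sqrt{33562} - 166} = \frac{27038}{-166 + i \sqrt{33562}}$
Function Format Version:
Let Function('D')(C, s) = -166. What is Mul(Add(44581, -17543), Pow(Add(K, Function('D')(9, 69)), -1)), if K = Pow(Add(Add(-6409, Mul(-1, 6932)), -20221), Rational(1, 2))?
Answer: Add(Rational(-2244154, 30559), Mul(Rational(-13519, 30559), I, Pow(33562, Rational(1, 2)))) ≈ Add(-73.437, Mul(-81.046, I))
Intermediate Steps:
K = Mul(I, Pow(33562, Rational(1, 2))) (K = Pow(Add(Add(-6409, -6932), -20221), Rational(1, 2)) = Pow(Add(-13341, -20221), Rational(1, 2)) = Pow(-33562, Rational(1, 2)) = Mul(I, Pow(33562, Rational(1, 2))) ≈ Mul(183.20, I))
Mul(Add(44581, -17543), Pow(Add(K, Function('D')(9, 69)), -1)) = Mul(Add(44581, -17543), Pow(Add(Mul(I, Pow(33562, Rational(1, 2))), -166), -1)) = Mul(27038, Pow(Add(-166, Mul(I, Pow(33562, Rational(1, 2)))), -1))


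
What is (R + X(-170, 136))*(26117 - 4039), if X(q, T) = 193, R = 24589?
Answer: 547136996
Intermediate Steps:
(R + X(-170, 136))*(26117 - 4039) = (24589 + 193)*(26117 - 4039) = 24782*22078 = 547136996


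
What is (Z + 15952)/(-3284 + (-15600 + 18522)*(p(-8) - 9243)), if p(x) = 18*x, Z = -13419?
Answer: -2533/27432098 ≈ -9.2337e-5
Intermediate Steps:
(Z + 15952)/(-3284 + (-15600 + 18522)*(p(-8) - 9243)) = (-13419 + 15952)/(-3284 + (-15600 + 18522)*(18*(-8) - 9243)) = 2533/(-3284 + 2922*(-144 - 9243)) = 2533/(-3284 + 2922*(-9387)) = 2533/(-3284 - 27428814) = 2533/(-27432098) = 2533*(-1/27432098) = -2533/27432098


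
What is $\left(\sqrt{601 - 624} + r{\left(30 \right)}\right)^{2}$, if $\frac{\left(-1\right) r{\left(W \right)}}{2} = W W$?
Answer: $\left(-1800 + i \sqrt{23}\right)^{2} \approx 3.24 \cdot 10^{6} - 1.727 \cdot 10^{4} i$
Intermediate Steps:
$r{\left(W \right)} = - 2 W^{2}$ ($r{\left(W \right)} = - 2 W W = - 2 W^{2}$)
$\left(\sqrt{601 - 624} + r{\left(30 \right)}\right)^{2} = \left(\sqrt{601 - 624} - 2 \cdot 30^{2}\right)^{2} = \left(\sqrt{-23} - 1800\right)^{2} = \left(i \sqrt{23} - 1800\right)^{2} = \left(-1800 + i \sqrt{23}\right)^{2}$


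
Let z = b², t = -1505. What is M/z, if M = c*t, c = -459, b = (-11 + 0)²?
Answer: 690795/14641 ≈ 47.182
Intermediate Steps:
b = 121 (b = (-11)² = 121)
z = 14641 (z = 121² = 14641)
M = 690795 (M = -459*(-1505) = 690795)
M/z = 690795/14641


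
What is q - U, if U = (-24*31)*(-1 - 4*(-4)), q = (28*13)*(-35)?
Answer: -1580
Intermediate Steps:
q = -12740 (q = 364*(-35) = -12740)
U = -11160 (U = -744*(-1 + 16) = -744*15 = -11160)
q - U = -12740 - 1*(-11160) = -12740 + 11160 = -1580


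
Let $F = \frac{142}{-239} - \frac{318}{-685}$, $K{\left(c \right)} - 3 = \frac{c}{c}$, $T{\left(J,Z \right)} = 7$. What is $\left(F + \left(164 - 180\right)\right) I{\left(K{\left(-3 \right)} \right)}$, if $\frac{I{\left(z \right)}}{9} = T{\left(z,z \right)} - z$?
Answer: $- \frac{71299116}{163715} \approx -435.51$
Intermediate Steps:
$K{\left(c \right)} = 4$ ($K{\left(c \right)} = 3 + \frac{c}{c} = 3 + 1 = 4$)
$F = - \frac{21268}{163715}$ ($F = 142 \left(- \frac{1}{239}\right) - - \frac{318}{685} = - \frac{142}{239} + \frac{318}{685} = - \frac{21268}{163715} \approx -0.12991$)
$I{\left(z \right)} = 63 - 9 z$ ($I{\left(z \right)} = 9 \left(7 - z\right) = 63 - 9 z$)
$\left(F + \left(164 - 180\right)\right) I{\left(K{\left(-3 \right)} \right)} = \left(- \frac{21268}{163715} + \left(164 - 180\right)\right) \left(63 - 36\right) = \left(- \frac{21268}{163715} - 16\right) 27 = \left(- \frac{2640708}{163715}\right) 27 = - \frac{71299116}{163715}$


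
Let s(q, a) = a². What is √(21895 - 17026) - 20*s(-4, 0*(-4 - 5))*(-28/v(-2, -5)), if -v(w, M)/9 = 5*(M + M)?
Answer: 3*√541 ≈ 69.778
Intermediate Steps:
v(w, M) = -90*M (v(w, M) = -45*(M + M) = -45*2*M = -90*M)
√(21895 - 17026) - 20*s(-4, 0*(-4 - 5))*(-28/v(-2, -5)) = √(21895 - 17026) - 20*(0*(-4 - 5))²*(-28/((-90*(-5)))) = √4869 - 20*(0*(-9))²*(-28/450) = 3*√541 - 20*0²*(-28*1/450) = 3*√541 - 20*0*(-14)/225 = 3*√541 - 0*(-14)/225 = 3*√541 - 1*0 = 3*√541 + 0 = 3*√541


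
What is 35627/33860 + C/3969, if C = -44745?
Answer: -457887379/44796780 ≈ -10.221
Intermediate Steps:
35627/33860 + C/3969 = 35627/33860 - 44745/3969 = 35627*(1/33860) - 44745*1/3969 = 35627/33860 - 14915/1323 = -457887379/44796780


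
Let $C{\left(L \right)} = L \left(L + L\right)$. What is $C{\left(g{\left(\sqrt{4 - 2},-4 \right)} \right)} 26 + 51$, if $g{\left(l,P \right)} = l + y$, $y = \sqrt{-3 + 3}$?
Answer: $155$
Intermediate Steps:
$y = 0$ ($y = \sqrt{0} = 0$)
$g{\left(l,P \right)} = l$ ($g{\left(l,P \right)} = l + 0 = l$)
$C{\left(L \right)} = 2 L^{2}$ ($C{\left(L \right)} = L 2 L = 2 L^{2}$)
$C{\left(g{\left(\sqrt{4 - 2},-4 \right)} \right)} 26 + 51 = 2 \left(\sqrt{4 - 2}\right)^{2} \cdot 26 + 51 = 2 \left(\sqrt{2}\right)^{2} \cdot 26 + 51 = 2 \cdot 2 \cdot 26 + 51 = 4 \cdot 26 + 51 = 104 + 51 = 155$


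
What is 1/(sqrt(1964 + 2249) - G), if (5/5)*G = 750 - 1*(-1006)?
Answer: -1756/3079323 - sqrt(4213)/3079323 ≈ -0.00059133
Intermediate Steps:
G = 1756 (G = 750 - 1*(-1006) = 750 + 1006 = 1756)
1/(sqrt(1964 + 2249) - G) = 1/(sqrt(1964 + 2249) - 1*1756) = 1/(sqrt(4213) - 1756) = 1/(-1756 + sqrt(4213))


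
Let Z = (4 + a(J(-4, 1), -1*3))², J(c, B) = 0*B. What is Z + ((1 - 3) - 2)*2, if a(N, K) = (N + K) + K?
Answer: -4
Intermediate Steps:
J(c, B) = 0
a(N, K) = N + 2*K (a(N, K) = (K + N) + K = N + 2*K)
Z = 4 (Z = (4 + (0 + 2*(-1*3)))² = (4 + (0 + 2*(-3)))² = (4 + (0 - 6))² = (4 - 6)² = (-2)² = 4)
Z + ((1 - 3) - 2)*2 = 4 + ((1 - 3) - 2)*2 = 4 + (-2 - 2)*2 = 4 - 4*2 = 4 - 8 = -4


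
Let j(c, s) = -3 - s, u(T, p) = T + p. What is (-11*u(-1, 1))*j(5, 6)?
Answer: 0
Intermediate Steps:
(-11*u(-1, 1))*j(5, 6) = (-11*(-1 + 1))*(-3 - 1*6) = (-11*0)*(-3 - 6) = 0*(-9) = 0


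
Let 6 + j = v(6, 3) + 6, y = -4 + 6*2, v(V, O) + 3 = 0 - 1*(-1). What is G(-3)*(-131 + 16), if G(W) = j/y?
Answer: 115/4 ≈ 28.750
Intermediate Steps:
v(V, O) = -2 (v(V, O) = -3 + (0 - 1*(-1)) = -3 + (0 + 1) = -3 + 1 = -2)
y = 8 (y = -4 + 12 = 8)
j = -2 (j = -6 + (-2 + 6) = -6 + 4 = -2)
G(W) = -¼ (G(W) = -2/8 = -2*⅛ = -¼)
G(-3)*(-131 + 16) = -(-131 + 16)/4 = -¼*(-115) = 115/4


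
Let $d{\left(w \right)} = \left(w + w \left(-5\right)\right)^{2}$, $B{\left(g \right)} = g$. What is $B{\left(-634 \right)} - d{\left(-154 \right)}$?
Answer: $-380090$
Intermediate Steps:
$d{\left(w \right)} = 16 w^{2}$ ($d{\left(w \right)} = \left(w - 5 w\right)^{2} = \left(- 4 w\right)^{2} = 16 w^{2}$)
$B{\left(-634 \right)} - d{\left(-154 \right)} = -634 - 16 \left(-154\right)^{2} = -634 - 16 \cdot 23716 = -634 - 379456 = -380090$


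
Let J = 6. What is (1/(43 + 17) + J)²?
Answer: 130321/3600 ≈ 36.200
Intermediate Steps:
(1/(43 + 17) + J)² = (1/(43 + 17) + 6)² = (1/60 + 6)² = (361/60)² = 130321/3600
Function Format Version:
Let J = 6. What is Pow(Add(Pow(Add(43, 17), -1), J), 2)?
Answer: Rational(130321, 3600) ≈ 36.200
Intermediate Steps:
Pow(Add(Pow(Add(43, 17), -1), J), 2) = Pow(Add(Pow(Add(43, 17), -1), 6), 2) = Pow(Add(Pow(60, -1), 6), 2) = Pow(Add(Rational(1, 60), 6), 2) = Pow(Rational(361, 60), 2) = Rational(130321, 3600)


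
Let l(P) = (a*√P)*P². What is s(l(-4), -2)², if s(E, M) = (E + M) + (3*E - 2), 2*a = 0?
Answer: 16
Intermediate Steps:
a = 0 (a = (½)*0 = 0)
l(P) = 0 (l(P) = (0*√P)*P² = 0*P² = 0)
s(E, M) = -2 + M + 4*E (s(E, M) = (E + M) + (-2 + 3*E) = -2 + M + 4*E)
s(l(-4), -2)² = (-2 - 2 + 4*0)² = (-2 - 2 + 0)² = (-4)² = 16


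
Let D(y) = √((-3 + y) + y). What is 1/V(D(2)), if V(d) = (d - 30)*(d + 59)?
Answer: -1/1740 ≈ -0.00057471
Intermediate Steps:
D(y) = √(-3 + 2*y)
V(d) = (-30 + d)*(59 + d)
1/V(D(2)) = 1/(-1770 + (√(-3 + 2*2))² + 29*√(-3 + 2*2)) = 1/(-1770 + (√(-3 + 4))² + 29*√(-3 + 4)) = 1/(-1770 + (√1)² + 29*√1) = 1/(-1770 + 1² + 29*1) = 1/(-1770 + 1 + 29) = 1/(-1740) = -1/1740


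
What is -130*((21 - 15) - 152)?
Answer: 18980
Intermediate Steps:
-130*((21 - 15) - 152) = -130*(6 - 152) = -130*(-146) = 18980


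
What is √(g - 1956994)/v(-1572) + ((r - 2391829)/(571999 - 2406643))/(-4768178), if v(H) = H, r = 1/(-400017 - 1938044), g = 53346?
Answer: -932040350595/3408857539223382092 - I*√118978/393 ≈ -2.7342e-7 - 0.87769*I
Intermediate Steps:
r = -1/2338061 (r = 1/(-2338061) = -1/2338061 ≈ -4.2770e-7)
√(g - 1956994)/v(-1572) + ((r - 2391829)/(571999 - 2406643))/(-4768178) = √(53346 - 1956994)/(-1572) + ((-1/2338061 - 2391829)/(571999 - 2406643))/(-4768178) = √(-1903648)*(-1/1572) - 5592242103570/2338061/(-1834644)*(-1/4768178) = (4*I*√118978)*(-1/1572) - 5592242103570/2338061*(-1/1834644)*(-1/4768178) = -I*√118978/393 + (932040350595/714918264214)*(-1/4768178) = -I*√118978/393 - 932040350595/3408857539223382092 = -932040350595/3408857539223382092 - I*√118978/393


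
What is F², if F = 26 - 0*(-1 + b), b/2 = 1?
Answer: 676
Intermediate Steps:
b = 2 (b = 2*1 = 2)
F = 26 (F = 26 - 0*(-1 + 2) = 26 - 0 = 26 - 1*0 = 26 + 0 = 26)
F² = 26² = 676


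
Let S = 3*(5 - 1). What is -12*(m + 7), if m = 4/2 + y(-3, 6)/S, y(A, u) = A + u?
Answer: -111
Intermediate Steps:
S = 12 (S = 3*4 = 12)
m = 9/4 (m = 4/2 + (-3 + 6)/12 = 4*(½) + 3*(1/12) = 2 + ¼ = 9/4 ≈ 2.2500)
-12*(m + 7) = -12*(9/4 + 7) = -12*37/4 = -111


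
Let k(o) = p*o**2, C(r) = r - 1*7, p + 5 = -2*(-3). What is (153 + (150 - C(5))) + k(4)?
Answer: 321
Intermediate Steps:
p = 1 (p = -5 - 2*(-3) = -5 + 6 = 1)
C(r) = -7 + r (C(r) = r - 7 = -7 + r)
k(o) = o**2 (k(o) = 1*o**2 = o**2)
(153 + (150 - C(5))) + k(4) = (153 + (150 - (-7 + 5))) + 4**2 = (153 + (150 - 1*(-2))) + 16 = (153 + (150 + 2)) + 16 = (153 + 152) + 16 = 305 + 16 = 321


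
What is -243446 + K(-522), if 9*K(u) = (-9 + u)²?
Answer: -212117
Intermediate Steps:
K(u) = (-9 + u)²/9
-243446 + K(-522) = -243446 + (-9 - 522)²/9 = -243446 + (⅑)*(-531)² = -243446 + (⅑)*281961 = -243446 + 31329 = -212117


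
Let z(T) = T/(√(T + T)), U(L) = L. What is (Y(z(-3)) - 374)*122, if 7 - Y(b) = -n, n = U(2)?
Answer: -44530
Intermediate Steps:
n = 2
z(T) = √2*√T/2 (z(T) = T/(√(2*T)) = T/((√2*√T)) = T*(√2/(2*√T)) = √2*√T/2)
Y(b) = 9 (Y(b) = 7 - (-1)*2 = 7 - 1*(-2) = 7 + 2 = 9)
(Y(z(-3)) - 374)*122 = (9 - 374)*122 = -365*122 = -44530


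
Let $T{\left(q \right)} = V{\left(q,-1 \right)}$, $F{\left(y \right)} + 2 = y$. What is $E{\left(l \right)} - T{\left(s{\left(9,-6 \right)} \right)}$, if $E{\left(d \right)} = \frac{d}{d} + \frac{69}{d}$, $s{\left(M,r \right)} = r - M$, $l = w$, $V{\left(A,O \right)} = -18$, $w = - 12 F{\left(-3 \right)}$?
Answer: $\frac{403}{20} \approx 20.15$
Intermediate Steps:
$F{\left(y \right)} = -2 + y$
$w = 60$ ($w = - 12 \left(-2 - 3\right) = \left(-12\right) \left(-5\right) = 60$)
$l = 60$
$T{\left(q \right)} = -18$
$E{\left(d \right)} = 1 + \frac{69}{d}$
$E{\left(l \right)} - T{\left(s{\left(9,-6 \right)} \right)} = \frac{69 + 60}{60} - -18 = \frac{1}{60} \cdot 129 + 18 = \frac{43}{20} + 18 = \frac{403}{20}$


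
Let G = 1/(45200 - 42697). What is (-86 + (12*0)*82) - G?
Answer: -215259/2503 ≈ -86.000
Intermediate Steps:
G = 1/2503 ≈ 0.00039952
(-86 + (12*0)*82) - G = (-86 + (12*0)*82) - 1*1/2503 = (-86 + 0*82) - 1/2503 = (-86 + 0) - 1/2503 = -86 - 1/2503 = -215259/2503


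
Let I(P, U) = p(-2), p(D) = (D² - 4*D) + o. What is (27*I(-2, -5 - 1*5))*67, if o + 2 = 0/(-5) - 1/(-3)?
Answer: 18693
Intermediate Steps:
o = -5/3 (o = -2 + (0/(-5) - 1/(-3)) = -2 + (0*(-⅕) - 1*(-⅓)) = -2 + (0 + ⅓) = -2 + ⅓ = -5/3 ≈ -1.6667)
p(D) = -5/3 + D² - 4*D (p(D) = (D² - 4*D) - 5/3 = -5/3 + D² - 4*D)
I(P, U) = 31/3 (I(P, U) = -5/3 + (-2)² - 4*(-2) = -5/3 + 4 + 8 = 31/3)
(27*I(-2, -5 - 1*5))*67 = (27*(31/3))*67 = 279*67 = 18693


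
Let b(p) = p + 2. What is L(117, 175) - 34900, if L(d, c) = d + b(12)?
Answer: -34769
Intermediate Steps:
b(p) = 2 + p
L(d, c) = 14 + d (L(d, c) = d + (2 + 12) = d + 14 = 14 + d)
L(117, 175) - 34900 = (14 + 117) - 34900 = 131 - 34900 = -34769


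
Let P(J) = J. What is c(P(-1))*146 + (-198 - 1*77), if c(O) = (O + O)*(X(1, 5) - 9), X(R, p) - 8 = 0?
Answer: 17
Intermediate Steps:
X(R, p) = 8 (X(R, p) = 8 + 0 = 8)
c(O) = -2*O (c(O) = (O + O)*(8 - 9) = (2*O)*(-1) = -2*O)
c(P(-1))*146 + (-198 - 1*77) = -2*(-1)*146 + (-198 - 1*77) = 2*146 + (-198 - 77) = 292 - 275 = 17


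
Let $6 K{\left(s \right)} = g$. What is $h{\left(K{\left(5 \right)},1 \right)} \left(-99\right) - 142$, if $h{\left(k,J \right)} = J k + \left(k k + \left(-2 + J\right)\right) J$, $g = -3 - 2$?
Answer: $- \frac{117}{4} \approx -29.25$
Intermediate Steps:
$g = -5$ ($g = -3 - 2 = -5$)
$K{\left(s \right)} = - \frac{5}{6}$ ($K{\left(s \right)} = \frac{1}{6} \left(-5\right) = - \frac{5}{6}$)
$h{\left(k,J \right)} = J k + J \left(-2 + J + k^{2}\right)$ ($h{\left(k,J \right)} = J k + \left(k^{2} + \left(-2 + J\right)\right) J = J k + \left(-2 + J + k^{2}\right) J = J k + J \left(-2 + J + k^{2}\right)$)
$h{\left(K{\left(5 \right)},1 \right)} \left(-99\right) - 142 = 1 \left(-2 + 1 - \frac{5}{6} + \left(- \frac{5}{6}\right)^{2}\right) \left(-99\right) - 142 = 1 \left(-2 + 1 - \frac{5}{6} + \frac{25}{36}\right) \left(-99\right) - 142 = 1 \left(- \frac{41}{36}\right) \left(-99\right) - 142 = \left(- \frac{41}{36}\right) \left(-99\right) - 142 = \frac{451}{4} - 142 = - \frac{117}{4}$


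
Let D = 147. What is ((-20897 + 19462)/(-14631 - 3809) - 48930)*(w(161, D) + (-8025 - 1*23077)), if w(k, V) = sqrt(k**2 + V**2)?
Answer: 2806233202703/1844 - 1263174871*sqrt(970)/3688 ≈ 1.5112e+9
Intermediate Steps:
w(k, V) = sqrt(V**2 + k**2)
((-20897 + 19462)/(-14631 - 3809) - 48930)*(w(161, D) + (-8025 - 1*23077)) = ((-20897 + 19462)/(-14631 - 3809) - 48930)*(sqrt(147**2 + 161**2) + (-8025 - 1*23077)) = (-1435/(-18440) - 48930)*(sqrt(21609 + 25921) + (-8025 - 23077)) = (-1435*(-1/18440) - 48930)*(sqrt(47530) - 31102) = (287/3688 - 48930)*(7*sqrt(970) - 31102) = -180453553*(-31102 + 7*sqrt(970))/3688 = 2806233202703/1844 - 1263174871*sqrt(970)/3688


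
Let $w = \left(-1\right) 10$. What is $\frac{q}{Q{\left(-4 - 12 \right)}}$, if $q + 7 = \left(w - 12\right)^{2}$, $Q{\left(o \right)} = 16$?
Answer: $\frac{477}{16} \approx 29.813$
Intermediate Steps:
$w = -10$
$q = 477$ ($q = -7 + \left(-10 - 12\right)^{2} = -7 + \left(-22\right)^{2} = -7 + 484 = 477$)
$\frac{q}{Q{\left(-4 - 12 \right)}} = \frac{477}{16}$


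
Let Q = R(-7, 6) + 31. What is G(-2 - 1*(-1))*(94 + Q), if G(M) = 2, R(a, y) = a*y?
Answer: 166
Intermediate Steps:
Q = -11 (Q = -7*6 + 31 = -42 + 31 = -11)
G(-2 - 1*(-1))*(94 + Q) = 2*(94 - 11) = 2*83 = 166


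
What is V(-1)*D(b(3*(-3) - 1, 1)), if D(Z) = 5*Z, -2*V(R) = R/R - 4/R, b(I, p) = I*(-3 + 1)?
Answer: -250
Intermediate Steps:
b(I, p) = -2*I (b(I, p) = I*(-2) = -2*I)
V(R) = -½ + 2/R (V(R) = -(R/R - 4/R)/2 = -(1 - 4/R)/2 = -½ + 2/R)
V(-1)*D(b(3*(-3) - 1, 1)) = ((½)*(4 - 1*(-1))/(-1))*(5*(-2*(3*(-3) - 1))) = ((½)*(-1)*(4 + 1))*(5*(-2*(-9 - 1))) = ((½)*(-1)*5)*(5*(-2*(-10))) = -25*20/2 = -5/2*100 = -250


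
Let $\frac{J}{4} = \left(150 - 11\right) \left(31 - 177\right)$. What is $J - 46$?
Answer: $-81222$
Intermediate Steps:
$J = -81176$ ($J = 4 \left(150 - 11\right) \left(31 - 177\right) = 4 \cdot 139 \left(-146\right) = 4 \left(-20294\right) = -81176$)
$J - 46 = -81176 - 46 = -81222$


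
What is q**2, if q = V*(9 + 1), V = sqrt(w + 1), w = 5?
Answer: 600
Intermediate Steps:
V = sqrt(6) (V = sqrt(5 + 1) = sqrt(6) ≈ 2.4495)
q = 10*sqrt(6) (q = sqrt(6)*(9 + 1) = sqrt(6)*10 = 10*sqrt(6) ≈ 24.495)
q**2 = (10*sqrt(6))**2 = 600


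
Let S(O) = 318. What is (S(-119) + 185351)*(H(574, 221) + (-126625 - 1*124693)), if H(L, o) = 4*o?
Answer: -46497830346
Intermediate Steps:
(S(-119) + 185351)*(H(574, 221) + (-126625 - 1*124693)) = (318 + 185351)*(4*221 + (-126625 - 1*124693)) = 185669*(884 + (-126625 - 124693)) = 185669*(884 - 251318) = 185669*(-250434) = -46497830346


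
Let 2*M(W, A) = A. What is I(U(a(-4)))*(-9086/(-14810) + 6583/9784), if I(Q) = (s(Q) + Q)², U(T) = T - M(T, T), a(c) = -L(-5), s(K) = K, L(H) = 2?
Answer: 93195827/18112630 ≈ 5.1453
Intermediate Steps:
M(W, A) = A/2
a(c) = -2 (a(c) = -1*2 = -2)
U(T) = T/2 (U(T) = T - T/2 = T/2)
I(Q) = 4*Q² (I(Q) = (Q + Q)² = (2*Q)² = 4*Q²)
I(U(a(-4)))*(-9086/(-14810) + 6583/9784) = (4*((½)*(-2))²)*(-9086/(-14810) + 6583/9784) = (4*(-1)²)*(-9086*(-1/14810) + 6583*(1/9784)) = (4*1)*(4543/7405 + 6583/9784) = 4*(93195827/72450520) = 93195827/18112630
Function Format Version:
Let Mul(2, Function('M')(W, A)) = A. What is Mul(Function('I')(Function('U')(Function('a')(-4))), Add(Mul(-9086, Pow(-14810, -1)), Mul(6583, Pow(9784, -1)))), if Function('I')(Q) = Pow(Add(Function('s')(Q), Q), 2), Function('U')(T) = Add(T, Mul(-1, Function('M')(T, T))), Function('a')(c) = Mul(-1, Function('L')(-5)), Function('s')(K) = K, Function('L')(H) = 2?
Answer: Rational(93195827, 18112630) ≈ 5.1453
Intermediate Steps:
Function('M')(W, A) = Mul(Rational(1, 2), A)
Function('a')(c) = -2 (Function('a')(c) = Mul(-1, 2) = -2)
Function('U')(T) = Mul(Rational(1, 2), T) (Function('U')(T) = Add(T, Mul(-1, Mul(Rational(1, 2), T))) = Add(T, Mul(Rational(-1, 2), T)) = Mul(Rational(1, 2), T))
Function('I')(Q) = Mul(4, Pow(Q, 2)) (Function('I')(Q) = Pow(Add(Q, Q), 2) = Pow(Mul(2, Q), 2) = Mul(4, Pow(Q, 2)))
Mul(Function('I')(Function('U')(Function('a')(-4))), Add(Mul(-9086, Pow(-14810, -1)), Mul(6583, Pow(9784, -1)))) = Mul(Mul(4, Pow(Mul(Rational(1, 2), -2), 2)), Add(Mul(-9086, Pow(-14810, -1)), Mul(6583, Pow(9784, -1)))) = Mul(Mul(4, Pow(-1, 2)), Add(Mul(-9086, Rational(-1, 14810)), Mul(6583, Rational(1, 9784)))) = Mul(Mul(4, 1), Add(Rational(4543, 7405), Rational(6583, 9784))) = Mul(4, Rational(93195827, 72450520)) = Rational(93195827, 18112630)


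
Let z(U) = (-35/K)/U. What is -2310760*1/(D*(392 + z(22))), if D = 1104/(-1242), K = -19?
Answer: 1086634890/163891 ≈ 6630.2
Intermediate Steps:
z(U) = 35/(19*U) (z(U) = (-35/(-19))/U = (-35*(-1/19))/U = 35/(19*U))
D = -8/9 (D = 1104*(-1/1242) = -8/9 ≈ -0.88889)
-2310760*1/(D*(392 + z(22))) = -2310760*(-9/(8*(392 + (35/19)/22))) = -2310760*(-9/(8*(392 + (35/19)*(1/22)))) = -2310760*(-9/(8*(392 + 35/418))) = -2310760/((-8/9*163891/418)) = -2310760/(-655564/1881) = -2310760*(-1881/655564) = 1086634890/163891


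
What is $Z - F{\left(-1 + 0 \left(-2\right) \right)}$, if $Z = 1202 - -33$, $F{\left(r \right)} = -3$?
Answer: $1238$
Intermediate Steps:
$Z = 1235$ ($Z = 1202 + 33 = 1235$)
$Z - F{\left(-1 + 0 \left(-2\right) \right)} = 1235 - -3 = 1235 + 3 = 1238$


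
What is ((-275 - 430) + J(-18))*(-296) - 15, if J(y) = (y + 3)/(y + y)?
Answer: 625625/3 ≈ 2.0854e+5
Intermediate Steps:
J(y) = (3 + y)/(2*y) (J(y) = (3 + y)/((2*y)) = (3 + y)*(1/(2*y)) = (3 + y)/(2*y))
((-275 - 430) + J(-18))*(-296) - 15 = ((-275 - 430) + (½)*(3 - 18)/(-18))*(-296) - 15 = (-705 + (½)*(-1/18)*(-15))*(-296) - 15 = (-705 + 5/12)*(-296) - 15 = -8455/12*(-296) - 15 = 625670/3 - 15 = 625625/3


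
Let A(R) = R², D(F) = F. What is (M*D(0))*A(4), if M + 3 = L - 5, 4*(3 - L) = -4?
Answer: 0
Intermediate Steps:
L = 4 (L = 3 - ¼*(-4) = 3 + 1 = 4)
M = -4 (M = -3 + (4 - 5) = -3 - 1 = -4)
(M*D(0))*A(4) = -4*0*4² = 0*16 = 0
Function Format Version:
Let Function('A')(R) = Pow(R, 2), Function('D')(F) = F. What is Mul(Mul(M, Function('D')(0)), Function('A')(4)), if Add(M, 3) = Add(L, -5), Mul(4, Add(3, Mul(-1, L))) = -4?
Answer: 0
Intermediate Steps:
L = 4 (L = Add(3, Mul(Rational(-1, 4), -4)) = Add(3, 1) = 4)
M = -4 (M = Add(-3, Add(4, -5)) = Add(-3, -1) = -4)
Mul(Mul(M, Function('D')(0)), Function('A')(4)) = Mul(Mul(-4, 0), Pow(4, 2)) = Mul(0, 16) = 0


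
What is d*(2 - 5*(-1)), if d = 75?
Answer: 525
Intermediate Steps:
d*(2 - 5*(-1)) = 75*(2 - 5*(-1)) = 75*(2 + 5) = 75*7 = 525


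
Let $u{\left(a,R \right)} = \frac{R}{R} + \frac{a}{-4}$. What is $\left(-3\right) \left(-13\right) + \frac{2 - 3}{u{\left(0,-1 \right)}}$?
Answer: $38$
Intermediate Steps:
$u{\left(a,R \right)} = 1 - \frac{a}{4}$ ($u{\left(a,R \right)} = 1 + a \left(- \frac{1}{4}\right) = 1 - \frac{a}{4}$)
$\left(-3\right) \left(-13\right) + \frac{2 - 3}{u{\left(0,-1 \right)}} = \left(-3\right) \left(-13\right) + \frac{2 - 3}{1 - 0} = 39 - \frac{1}{1 + 0} = 39 - 1^{-1} = 39 - 1 = 38$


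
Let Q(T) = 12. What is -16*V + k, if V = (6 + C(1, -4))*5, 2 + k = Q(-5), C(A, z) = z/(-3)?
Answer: -1730/3 ≈ -576.67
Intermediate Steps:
C(A, z) = -z/3 (C(A, z) = z*(-⅓) = -z/3)
k = 10 (k = -2 + 12 = 10)
V = 110/3 (V = (6 - ⅓*(-4))*5 = (6 + 4/3)*5 = (22/3)*5 = 110/3 ≈ 36.667)
-16*V + k = -16*110/3 + 10 = -1760/3 + 10 = -1730/3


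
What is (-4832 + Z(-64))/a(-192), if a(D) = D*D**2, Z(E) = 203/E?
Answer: 309451/452984832 ≈ 0.00068314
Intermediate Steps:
a(D) = D**3
(-4832 + Z(-64))/a(-192) = (-4832 + 203/(-64))/((-192)**3) = (-4832 + 203*(-1/64))/(-7077888) = (-4832 - 203/64)*(-1/7077888) = -309451/64*(-1/7077888) = 309451/452984832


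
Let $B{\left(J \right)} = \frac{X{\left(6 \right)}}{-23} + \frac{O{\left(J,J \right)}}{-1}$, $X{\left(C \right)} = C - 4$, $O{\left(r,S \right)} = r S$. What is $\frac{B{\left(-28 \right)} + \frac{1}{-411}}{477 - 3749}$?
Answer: $\frac{7411997}{30930216} \approx 0.23964$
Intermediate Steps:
$O{\left(r,S \right)} = S r$
$X{\left(C \right)} = -4 + C$
$B{\left(J \right)} = - \frac{2}{23} - J^{2}$ ($B{\left(J \right)} = \frac{-4 + 6}{-23} + \frac{J J}{-1} = 2 \left(- \frac{1}{23}\right) + J^{2} \left(-1\right) = - \frac{2}{23} - J^{2}$)
$\frac{B{\left(-28 \right)} + \frac{1}{-411}}{477 - 3749} = \frac{\left(- \frac{2}{23} - \left(-28\right)^{2}\right) + \frac{1}{-411}}{477 - 3749} = \frac{\left(- \frac{2}{23} - 784\right) - \frac{1}{411}}{-3272} = \left(\left(- \frac{2}{23} - 784\right) - \frac{1}{411}\right) \left(- \frac{1}{3272}\right) = \left(- \frac{18034}{23} - \frac{1}{411}\right) \left(- \frac{1}{3272}\right) = \left(- \frac{7411997}{9453}\right) \left(- \frac{1}{3272}\right) = \frac{7411997}{30930216}$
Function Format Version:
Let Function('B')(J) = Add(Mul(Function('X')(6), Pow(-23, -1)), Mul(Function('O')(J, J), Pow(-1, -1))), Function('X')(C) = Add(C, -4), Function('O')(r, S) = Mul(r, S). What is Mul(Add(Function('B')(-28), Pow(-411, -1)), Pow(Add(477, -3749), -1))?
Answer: Rational(7411997, 30930216) ≈ 0.23964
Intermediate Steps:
Function('O')(r, S) = Mul(S, r)
Function('X')(C) = Add(-4, C)
Function('B')(J) = Add(Rational(-2, 23), Mul(-1, Pow(J, 2))) (Function('B')(J) = Add(Mul(Add(-4, 6), Pow(-23, -1)), Mul(Mul(J, J), Pow(-1, -1))) = Add(Mul(2, Rational(-1, 23)), Mul(Pow(J, 2), -1)) = Add(Rational(-2, 23), Mul(-1, Pow(J, 2))))
Mul(Add(Function('B')(-28), Pow(-411, -1)), Pow(Add(477, -3749), -1)) = Mul(Add(Add(Rational(-2, 23), Mul(-1, Pow(-28, 2))), Pow(-411, -1)), Pow(Add(477, -3749), -1)) = Mul(Add(Add(Rational(-2, 23), Mul(-1, 784)), Rational(-1, 411)), Pow(-3272, -1)) = Mul(Add(Add(Rational(-2, 23), -784), Rational(-1, 411)), Rational(-1, 3272)) = Mul(Add(Rational(-18034, 23), Rational(-1, 411)), Rational(-1, 3272)) = Mul(Rational(-7411997, 9453), Rational(-1, 3272)) = Rational(7411997, 30930216)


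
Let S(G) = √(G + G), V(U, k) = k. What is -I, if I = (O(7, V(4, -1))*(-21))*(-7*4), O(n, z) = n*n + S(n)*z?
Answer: -28812 + 588*√14 ≈ -26612.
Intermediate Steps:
S(G) = √2*√G (S(G) = √(2*G) = √2*√G)
O(n, z) = n² + z*√2*√n (O(n, z) = n*n + (√2*√n)*z = n² + z*√2*√n)
I = 28812 - 588*√14 (I = ((7² - √2*√7)*(-21))*(-7*4) = ((49 - √14)*(-21))*(-28) = (-1029 + 21*√14)*(-28) = 28812 - 588*√14 ≈ 26612.)
-I = -(28812 - 588*√14) = -28812 + 588*√14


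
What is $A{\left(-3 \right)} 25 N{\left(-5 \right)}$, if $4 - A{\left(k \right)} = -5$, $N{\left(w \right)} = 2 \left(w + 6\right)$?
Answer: $450$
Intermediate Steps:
$N{\left(w \right)} = 12 + 2 w$ ($N{\left(w \right)} = 2 \left(6 + w\right) = 12 + 2 w$)
$A{\left(k \right)} = 9$ ($A{\left(k \right)} = 4 - -5 = 4 + 5 = 9$)
$A{\left(-3 \right)} 25 N{\left(-5 \right)} = 9 \cdot 25 \left(12 + 2 \left(-5\right)\right) = 225 \left(12 - 10\right) = 225 \cdot 2 = 450$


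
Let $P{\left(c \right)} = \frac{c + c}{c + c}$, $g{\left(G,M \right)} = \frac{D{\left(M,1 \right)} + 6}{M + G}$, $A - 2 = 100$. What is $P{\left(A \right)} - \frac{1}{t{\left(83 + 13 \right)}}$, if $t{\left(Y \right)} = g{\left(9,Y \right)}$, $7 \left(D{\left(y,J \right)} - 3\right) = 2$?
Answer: $- \frac{134}{13} \approx -10.308$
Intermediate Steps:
$A = 102$ ($A = 2 + 100 = 102$)
$D{\left(y,J \right)} = \frac{23}{7}$ ($D{\left(y,J \right)} = 3 + \frac{1}{7} \cdot 2 = 3 + \frac{2}{7} = \frac{23}{7}$)
$g{\left(G,M \right)} = \frac{65}{7 \left(G + M\right)}$ ($g{\left(G,M \right)} = \frac{\frac{23}{7} + 6}{M + G} = \frac{65}{7 \left(G + M\right)}$)
$P{\left(c \right)} = 1$ ($P{\left(c \right)} = \frac{2 c}{2 c} = 2 c \frac{1}{2 c} = 1$)
$t{\left(Y \right)} = \frac{65}{7 \left(9 + Y\right)}$
$P{\left(A \right)} - \frac{1}{t{\left(83 + 13 \right)}} = 1 - \frac{1}{\frac{65}{7} \frac{1}{9 + \left(83 + 13\right)}} = 1 - \frac{1}{\frac{65}{7} \frac{1}{9 + 96}} = 1 - \frac{1}{\frac{65}{7} \cdot \frac{1}{105}} = 1 - \frac{1}{\frac{13}{147}} = 1 - \frac{147}{13} = - \frac{134}{13}$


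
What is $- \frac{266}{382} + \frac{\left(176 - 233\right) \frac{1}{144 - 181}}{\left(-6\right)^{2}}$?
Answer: $- \frac{55423}{84804} \approx -0.65354$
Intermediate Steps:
$- \frac{266}{382} + \frac{\left(176 - 233\right) \frac{1}{144 - 181}}{\left(-6\right)^{2}} = \left(-266\right) \frac{1}{382} + \frac{\left(-57\right) \frac{1}{-37}}{36} = - \frac{133}{191} + \left(-57\right) \left(- \frac{1}{37}\right) \frac{1}{36} = - \frac{133}{191} + \frac{57}{37} \cdot \frac{1}{36} = - \frac{133}{191} + \frac{19}{444} = - \frac{55423}{84804}$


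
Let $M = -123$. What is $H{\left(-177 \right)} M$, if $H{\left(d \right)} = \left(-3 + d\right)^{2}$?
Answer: $-3985200$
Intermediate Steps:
$H{\left(-177 \right)} M = \left(-3 - 177\right)^{2} \left(-123\right) = \left(-180\right)^{2} \left(-123\right) = 32400 \left(-123\right) = -3985200$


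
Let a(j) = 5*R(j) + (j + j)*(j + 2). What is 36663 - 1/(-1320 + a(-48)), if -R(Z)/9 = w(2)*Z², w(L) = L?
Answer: 7488931033/204264 ≈ 36663.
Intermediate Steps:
R(Z) = -18*Z²
a(j) = -90*j² + 2*j*(2 + j) (a(j) = 5*(-18*j²) + (j + j)*(j + 2) = -90*j² + (2*j)*(2 + j) = -90*j² + 2*j*(2 + j))
36663 - 1/(-1320 + a(-48)) = 36663 - 1/(-1320 + 4*(-48)*(1 - 22*(-48))) = 36663 - 1/(-1320 + 4*(-48)*(1 + 1056)) = 36663 - 1/(-1320 + 4*(-48)*1057) = 36663 - 1/(-1320 - 202944) = 36663 - 1/(-204264) = 36663 - 1*(-1/204264) = 36663 + 1/204264 = 7488931033/204264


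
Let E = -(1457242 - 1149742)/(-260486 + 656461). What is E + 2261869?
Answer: 35825730791/15839 ≈ 2.2619e+6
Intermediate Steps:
E = -12300/15839 (E = -307500/395975 = -1*12300/15839 = -12300/15839 ≈ -0.77656)
E + 2261869 = -12300/15839 + 2261869 = 35825730791/15839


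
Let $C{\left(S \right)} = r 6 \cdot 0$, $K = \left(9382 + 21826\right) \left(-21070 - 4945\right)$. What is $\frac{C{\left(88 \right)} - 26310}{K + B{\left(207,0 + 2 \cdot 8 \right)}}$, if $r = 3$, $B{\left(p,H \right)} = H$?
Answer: $\frac{4385}{135312684} \approx 3.2406 \cdot 10^{-5}$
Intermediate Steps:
$K = -811876120$ ($K = 31208 \left(-26015\right) = -811876120$)
$C{\left(S \right)} = 0$ ($C{\left(S \right)} = 3 \cdot 6 \cdot 0 = 18 \cdot 0 = 0$)
$\frac{C{\left(88 \right)} - 26310}{K + B{\left(207,0 + 2 \cdot 8 \right)}} = \frac{0 - 26310}{-811876120 + \left(0 + 2 \cdot 8\right)} = - \frac{26310}{-811876120 + \left(0 + 16\right)} = - \frac{26310}{-811876120 + 16} = - \frac{26310}{-811876104} = \left(-26310\right) \left(- \frac{1}{811876104}\right) = \frac{4385}{135312684}$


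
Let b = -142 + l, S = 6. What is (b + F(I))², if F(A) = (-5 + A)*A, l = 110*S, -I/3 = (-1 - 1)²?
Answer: 521284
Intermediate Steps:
I = -12 (I = -3*(-1 - 1)² = -3*(-2)² = -3*4 = -12)
l = 660 (l = 110*6 = 660)
F(A) = A*(-5 + A)
b = 518 (b = -142 + 660 = 518)
(b + F(I))² = (518 - 12*(-5 - 12))² = (518 - 12*(-17))² = (518 + 204)² = 722² = 521284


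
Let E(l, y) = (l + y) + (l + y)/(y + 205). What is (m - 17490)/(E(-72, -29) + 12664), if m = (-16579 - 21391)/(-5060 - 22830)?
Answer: -8584543088/6166442743 ≈ -1.3921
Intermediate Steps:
m = 3797/2789 (m = -37970/(-27890) = -37970*(-1/27890) = 3797/2789 ≈ 1.3614)
E(l, y) = l + y + (l + y)/(205 + y) (E(l, y) = (l + y) + (l + y)/(205 + y) = l + y + (l + y)/(205 + y))
(m - 17490)/(E(-72, -29) + 12664) = (3797/2789 - 17490)/(((-29)**2 + 206*(-72) + 206*(-29) - 72*(-29))/(205 - 29) + 12664) = -48775813/(2789*((841 - 14832 - 5974 + 2088)/176 + 12664)) = -48775813/(2789*((1/176)*(-17877) + 12664)) = -48775813/(2789*(-17877/176 + 12664)) = -48775813/(2789*2210987/176) = -48775813/2789*176/2210987 = -8584543088/6166442743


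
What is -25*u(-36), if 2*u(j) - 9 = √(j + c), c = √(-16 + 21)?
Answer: -225/2 - 25*I*√(36 - √5)/2 ≈ -112.5 - 72.633*I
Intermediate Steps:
c = √5 ≈ 2.2361
u(j) = 9/2 + √(j + √5)/2
-25*u(-36) = -25*(9/2 + √(-36 + √5)/2) = -225/2 - 25*√(-36 + √5)/2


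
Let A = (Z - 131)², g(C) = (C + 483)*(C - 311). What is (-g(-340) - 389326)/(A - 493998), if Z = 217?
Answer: 296233/486602 ≈ 0.60878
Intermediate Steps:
g(C) = (-311 + C)*(483 + C) (g(C) = (483 + C)*(-311 + C) = (-311 + C)*(483 + C))
A = 7396 (A = (217 - 131)² = 86² = 7396)
(-g(-340) - 389326)/(A - 493998) = (-(-150213 + (-340)² + 172*(-340)) - 389326)/(7396 - 493998) = (-(-150213 + 115600 - 58480) - 389326)/(-486602) = (-1*(-93093) - 389326)*(-1/486602) = (93093 - 389326)*(-1/486602) = -296233*(-1/486602) = 296233/486602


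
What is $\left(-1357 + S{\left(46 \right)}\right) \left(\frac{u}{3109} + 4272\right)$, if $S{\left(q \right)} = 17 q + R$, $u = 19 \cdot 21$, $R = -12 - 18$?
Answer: $- \frac{8035638435}{3109} \approx -2.5846 \cdot 10^{6}$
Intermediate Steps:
$R = -30$ ($R = -12 - 18 = -30$)
$u = 399$
$S{\left(q \right)} = -30 + 17 q$ ($S{\left(q \right)} = 17 q - 30 = -30 + 17 q$)
$\left(-1357 + S{\left(46 \right)}\right) \left(\frac{u}{3109} + 4272\right) = \left(-1357 + \left(-30 + 17 \cdot 46\right)\right) \left(\frac{399}{3109} + 4272\right) = \left(-1357 + \left(-30 + 782\right)\right) \left(399 \cdot \frac{1}{3109} + 4272\right) = \left(-1357 + 752\right) \left(\frac{399}{3109} + 4272\right) = \left(-605\right) \frac{13282047}{3109} = - \frac{8035638435}{3109}$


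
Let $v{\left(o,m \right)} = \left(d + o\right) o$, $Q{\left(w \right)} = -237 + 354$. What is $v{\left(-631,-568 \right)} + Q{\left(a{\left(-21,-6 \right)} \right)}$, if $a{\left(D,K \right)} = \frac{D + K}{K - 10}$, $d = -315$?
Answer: $597043$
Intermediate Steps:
$a{\left(D,K \right)} = \frac{D + K}{-10 + K}$
$Q{\left(w \right)} = 117$
$v{\left(o,m \right)} = o \left(-315 + o\right)$ ($v{\left(o,m \right)} = \left(-315 + o\right) o = o \left(-315 + o\right)$)
$v{\left(-631,-568 \right)} + Q{\left(a{\left(-21,-6 \right)} \right)} = - 631 \left(-315 - 631\right) + 117 = \left(-631\right) \left(-946\right) + 117 = 596926 + 117 = 597043$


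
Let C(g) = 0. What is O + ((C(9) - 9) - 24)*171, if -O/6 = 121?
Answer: -6369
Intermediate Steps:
O = -726 (O = -6*121 = -726)
O + ((C(9) - 9) - 24)*171 = -726 + ((0 - 9) - 24)*171 = -726 + (-9 - 24)*171 = -726 - 33*171 = -726 - 5643 = -6369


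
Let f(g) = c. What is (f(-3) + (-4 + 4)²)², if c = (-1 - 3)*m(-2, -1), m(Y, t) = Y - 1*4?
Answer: 576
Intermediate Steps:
m(Y, t) = -4 + Y (m(Y, t) = Y - 4 = -4 + Y)
c = 24 (c = (-1 - 3)*(-4 - 2) = -4*(-6) = 24)
f(g) = 24
(f(-3) + (-4 + 4)²)² = (24 + (-4 + 4)²)² = (24 + 0²)² = (24 + 0)² = 24² = 576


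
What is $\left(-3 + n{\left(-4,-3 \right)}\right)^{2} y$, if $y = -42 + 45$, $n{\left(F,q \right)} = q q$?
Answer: $108$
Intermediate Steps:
$n{\left(F,q \right)} = q^{2}$
$y = 3$
$\left(-3 + n{\left(-4,-3 \right)}\right)^{2} y = \left(-3 + \left(-3\right)^{2}\right)^{2} \cdot 3 = \left(-3 + 9\right)^{2} \cdot 3 = 6^{2} \cdot 3 = 36 \cdot 3 = 108$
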